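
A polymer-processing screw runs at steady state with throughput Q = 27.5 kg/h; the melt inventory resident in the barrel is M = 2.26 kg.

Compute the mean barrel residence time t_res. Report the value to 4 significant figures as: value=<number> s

value=295.9 s

Throughput in SI: Q_s = 27.5 kg/h ÷ 3600 s/h = 0.00763889 kg/s
t_res = M / Q_s = 2.26 / 0.00763889 = 295.855 s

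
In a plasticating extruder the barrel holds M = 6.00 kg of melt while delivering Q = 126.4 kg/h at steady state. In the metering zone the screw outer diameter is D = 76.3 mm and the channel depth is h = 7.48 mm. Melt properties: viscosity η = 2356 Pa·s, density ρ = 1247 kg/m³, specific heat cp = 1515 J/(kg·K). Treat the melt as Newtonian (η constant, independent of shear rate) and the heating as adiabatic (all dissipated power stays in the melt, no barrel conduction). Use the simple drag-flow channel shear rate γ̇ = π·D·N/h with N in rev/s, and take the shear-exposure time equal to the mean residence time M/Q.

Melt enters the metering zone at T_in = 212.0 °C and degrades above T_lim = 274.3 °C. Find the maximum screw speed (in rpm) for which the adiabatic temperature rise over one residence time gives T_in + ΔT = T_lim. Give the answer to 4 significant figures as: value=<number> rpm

value=32.01 rpm

Convert throughput: Q = 126.4 kg/h = 126.4/3600 = 0.0351111 kg/s
t_res = M / Q_s = 6.00 ÷ 0.0351111 = 170.886 s
D = 76.3 mm = 0.0763 m;  h = 7.48 mm = 0.00748 m
ΔT_a = T_lim − T_in = 274.3 − 212.0 = 62.3 K
Invert ΔT = ηγ̇²t_res/(ρcp) for γ̇: γ̇_max² = ΔT_a ρ cp / (η t_res) = 62.3·1247·1515 / (2356·170.886) = 292.338 s⁻²
Take the square root: γ̇_max = √(292.338) = 17.0979 s⁻¹
N_max = γ̇_max·h / (π·D) = 17.0979 · 0.00748 / (π · 0.0763) = 0.533543 rev/s = 32.0126 rpm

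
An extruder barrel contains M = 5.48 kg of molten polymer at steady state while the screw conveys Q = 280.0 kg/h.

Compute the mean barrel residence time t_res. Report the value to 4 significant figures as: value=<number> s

Convert throughput: Q = 280.0 kg/h = 280.0/3600 = 0.0777778 kg/s
Mean residence time: t_res = M/Q_s = 5.48 kg / 0.0777778 kg/s = 70.4571 s

value=70.46 s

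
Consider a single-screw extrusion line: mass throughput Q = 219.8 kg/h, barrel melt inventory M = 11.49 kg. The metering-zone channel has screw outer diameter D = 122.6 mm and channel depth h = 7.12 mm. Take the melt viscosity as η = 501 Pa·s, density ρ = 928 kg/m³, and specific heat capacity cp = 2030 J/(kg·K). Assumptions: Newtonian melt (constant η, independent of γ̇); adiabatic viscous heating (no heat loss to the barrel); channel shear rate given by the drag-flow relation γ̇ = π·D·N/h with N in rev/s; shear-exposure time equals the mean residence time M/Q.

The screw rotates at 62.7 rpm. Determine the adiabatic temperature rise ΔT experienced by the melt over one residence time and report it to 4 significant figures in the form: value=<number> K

value=159.9 K

Q_s = Q / 3600 = 219.8 / 3600 = 0.0610556 kg/s
t_res = M / Q_s = 11.49 / 0.0610556 = 188.189 s
D = 122.6 mm = 0.1226 m;  h = 7.12 mm = 0.00712 m;  N = 62.7 rpm / 60 = 1.045 rev/s
γ̇ = π D N / h = (π)(0.1226)(1.045) / 0.00712 = 56.5297 s⁻¹
Adiabatic rise: ΔT = η γ̇² t_res / (ρ cp) = 501·(56.5297)²·188.189 / (928·2030) = 159.934 K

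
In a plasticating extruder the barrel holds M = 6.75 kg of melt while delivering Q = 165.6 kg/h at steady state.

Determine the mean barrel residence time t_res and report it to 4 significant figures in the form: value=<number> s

Q_s = Q / 3600 = 165.6 / 3600 = 0.046 kg/s
t_res = M / Q_s = 6.75 / 0.046 = 146.739 s

value=146.7 s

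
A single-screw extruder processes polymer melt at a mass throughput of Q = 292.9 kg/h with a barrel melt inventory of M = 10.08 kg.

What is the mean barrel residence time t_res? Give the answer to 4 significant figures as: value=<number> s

Convert throughput: Q = 292.9 kg/h = 292.9/3600 = 0.0813611 kg/s
t_res = M / Q_s = 10.08 / 0.0813611 = 123.892 s

value=123.9 s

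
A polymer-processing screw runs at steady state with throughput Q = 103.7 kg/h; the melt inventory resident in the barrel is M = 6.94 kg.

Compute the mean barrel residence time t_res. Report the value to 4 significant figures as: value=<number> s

value=240.9 s

Convert throughput: Q = 103.7 kg/h = 103.7/3600 = 0.0288056 kg/s
t_res = M / Q_s = 6.94 / 0.0288056 = 240.926 s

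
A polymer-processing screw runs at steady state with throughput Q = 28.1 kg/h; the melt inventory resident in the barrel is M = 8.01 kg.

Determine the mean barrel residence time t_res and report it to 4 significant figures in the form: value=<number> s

value=1026. s

Convert throughput: Q = 28.1 kg/h = 28.1/3600 = 0.00780556 kg/s
t_res = M / Q_s = 8.01 / 0.00780556 = 1026.19 s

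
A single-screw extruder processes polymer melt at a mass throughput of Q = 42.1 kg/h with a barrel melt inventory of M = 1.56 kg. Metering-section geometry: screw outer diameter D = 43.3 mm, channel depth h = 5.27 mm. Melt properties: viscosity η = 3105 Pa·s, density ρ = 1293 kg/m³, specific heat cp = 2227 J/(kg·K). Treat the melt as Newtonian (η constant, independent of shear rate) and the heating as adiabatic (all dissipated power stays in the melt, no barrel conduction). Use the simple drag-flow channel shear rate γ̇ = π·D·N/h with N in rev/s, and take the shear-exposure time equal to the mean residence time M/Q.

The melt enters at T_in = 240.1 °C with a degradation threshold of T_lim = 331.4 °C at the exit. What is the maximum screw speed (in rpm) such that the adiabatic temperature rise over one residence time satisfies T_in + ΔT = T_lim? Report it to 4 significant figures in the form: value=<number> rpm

value=58.56 rpm

Convert throughput: Q = 42.1 kg/h = 42.1/3600 = 0.0116944 kg/s
t_res = M / Q_s = 1.56 ÷ 0.0116944 = 133.397 s
Geometry in SI: D = 43.3 mm → 0.0433 m, h = 5.27 mm → 0.00527 m
ΔT_a = T_lim − T_in = 331.4 °C − 240.1 °C = 91.3 K
Invert ΔT = ηγ̇²t_res/(ρcp) for γ̇: γ̇_max² = ΔT_a ρ cp / (η t_res) = 91.3·1293·2227 / (3105·133.397) = 634.721 s⁻²
γ̇_max = sqrt(634.721) = 25.1937 s⁻¹
Solve γ̇ = πDN/h for N: N_max = γ̇_max·h/(π·D) = 25.1937 × 0.00527 / (π × 0.0433) = 0.976033 rev/s = 58.562 rpm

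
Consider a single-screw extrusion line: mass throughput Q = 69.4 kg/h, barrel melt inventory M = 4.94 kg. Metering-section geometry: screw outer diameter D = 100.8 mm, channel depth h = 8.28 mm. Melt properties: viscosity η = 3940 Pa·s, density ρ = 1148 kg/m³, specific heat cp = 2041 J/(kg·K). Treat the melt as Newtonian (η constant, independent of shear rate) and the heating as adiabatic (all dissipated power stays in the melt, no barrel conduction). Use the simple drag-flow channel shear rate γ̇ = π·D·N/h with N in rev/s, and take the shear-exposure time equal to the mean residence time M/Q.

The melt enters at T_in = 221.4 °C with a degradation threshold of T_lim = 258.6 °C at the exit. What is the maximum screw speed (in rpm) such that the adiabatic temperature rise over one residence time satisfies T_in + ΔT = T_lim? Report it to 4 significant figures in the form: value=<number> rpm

Q_s = Q / 3600 = 69.4 / 3600 = 0.0192778 kg/s
Mean residence time: t_res = M/Q_s = 4.94 kg / 0.0192778 kg/s = 256.254 s
D = 100.8 mm = 0.1008 m;  h = 8.28 mm = 0.00828 m
ΔT_a = T_lim − T_in = 258.6 °C − 221.4 °C = 37.2 K
γ̇_max² = ΔT_a·ρ·cp / (η·t_res) = [37.2 × 1148 × 2041] / [3940 × 256.254] = 86.33 s⁻²
γ̇_max = √86.33 = 9.29139 s⁻¹
Solve γ̇ = πDN/h for N: N_max = γ̇_max·h/(π·D) = 9.29139 × 0.00828 / (π × 0.1008) = 0.242941 rev/s = 14.5765 rpm

value=14.58 rpm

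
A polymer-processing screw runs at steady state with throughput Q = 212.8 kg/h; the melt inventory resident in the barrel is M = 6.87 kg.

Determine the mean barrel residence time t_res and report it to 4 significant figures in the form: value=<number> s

Q_s = Q / 3600 = 212.8 / 3600 = 0.0591111 kg/s
Mean residence time: t_res = M/Q_s = 6.87 kg / 0.0591111 kg/s = 116.222 s

value=116.2 s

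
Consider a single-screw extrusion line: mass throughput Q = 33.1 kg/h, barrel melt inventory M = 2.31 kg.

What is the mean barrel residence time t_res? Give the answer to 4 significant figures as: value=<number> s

Q_s = Q / 3600 = 33.1 / 3600 = 0.00919444 kg/s
t_res = M / Q_s = 2.31 ÷ 0.00919444 = 251.239 s

value=251.2 s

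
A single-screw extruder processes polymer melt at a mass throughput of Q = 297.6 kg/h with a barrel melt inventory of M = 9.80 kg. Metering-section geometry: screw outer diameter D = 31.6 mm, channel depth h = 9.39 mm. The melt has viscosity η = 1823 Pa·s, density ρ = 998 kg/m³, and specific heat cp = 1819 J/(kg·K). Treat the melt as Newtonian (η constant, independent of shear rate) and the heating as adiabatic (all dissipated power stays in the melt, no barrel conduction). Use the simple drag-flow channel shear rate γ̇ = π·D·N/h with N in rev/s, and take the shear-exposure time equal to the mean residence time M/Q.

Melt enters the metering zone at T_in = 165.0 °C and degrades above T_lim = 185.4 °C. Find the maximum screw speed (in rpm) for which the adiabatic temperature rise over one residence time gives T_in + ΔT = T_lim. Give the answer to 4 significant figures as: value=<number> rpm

Q_s = Q / 3600 = 297.6 / 3600 = 0.0826667 kg/s
t_res = M / Q_s = 9.80 ÷ 0.0826667 = 118.548 s
D = 31.6 mm = 0.0316 m;  h = 9.39 mm = 0.00939 m
Allowable rise: ΔT_a = T_lim − T_in = 185.4 − 165.0 = 20.4 K
γ̇_max² = ΔT_a·ρ·cp / (η·t_res) = [20.4 × 998 × 1819] / [1823 × 118.548] = 171.361 s⁻²
Take the square root: γ̇_max = √(171.361) = 13.0905 s⁻¹
N_max = γ̇_max·h / (π·D) = 13.0905 · 0.00939 / (π · 0.0316) = 1.23818 rev/s = 74.2909 rpm

value=74.29 rpm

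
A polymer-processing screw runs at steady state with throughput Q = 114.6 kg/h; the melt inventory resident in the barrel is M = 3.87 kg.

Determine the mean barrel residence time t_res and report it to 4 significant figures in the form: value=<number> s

Q_s = Q / 3600 = 114.6 / 3600 = 0.0318333 kg/s
t_res = M / Q_s = 3.87 ÷ 0.0318333 = 121.571 s

value=121.6 s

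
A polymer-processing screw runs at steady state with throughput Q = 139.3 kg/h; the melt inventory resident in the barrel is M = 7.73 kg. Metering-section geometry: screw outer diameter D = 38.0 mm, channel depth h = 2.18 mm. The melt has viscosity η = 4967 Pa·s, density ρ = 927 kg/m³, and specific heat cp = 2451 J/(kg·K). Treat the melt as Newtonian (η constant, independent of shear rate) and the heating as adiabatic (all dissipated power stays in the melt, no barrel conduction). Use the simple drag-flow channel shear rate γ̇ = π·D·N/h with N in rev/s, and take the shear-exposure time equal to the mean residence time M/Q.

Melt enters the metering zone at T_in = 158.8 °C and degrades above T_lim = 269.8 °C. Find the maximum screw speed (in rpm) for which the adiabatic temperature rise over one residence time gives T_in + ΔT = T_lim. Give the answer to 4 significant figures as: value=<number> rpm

value=17.47 rpm

Convert throughput: Q = 139.3 kg/h = 139.3/3600 = 0.0386944 kg/s
Mean residence time: t_res = M/Q_s = 7.73 kg / 0.0386944 kg/s = 199.77 s
Convert to metres: D = 0.038 m, h = 0.00218 m
Allowable rise: ΔT_a = T_lim − T_in = 269.8 − 158.8 = 111 K
γ̇_max² = ΔT_a·ρ·cp/(η·t_res) = 111·927·2451/(4967·199.77) = 254.168 s⁻²
γ̇_max = sqrt(254.168) = 15.9426 s⁻¹
N_max = γ̇_max·h / (π·D) = 15.9426 · 0.00218 / (π · 0.038) = 0.291128 rev/s = 17.4677 rpm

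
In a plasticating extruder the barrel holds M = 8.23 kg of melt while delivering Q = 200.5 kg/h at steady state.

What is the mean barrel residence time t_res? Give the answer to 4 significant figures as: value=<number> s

value=147.8 s

Q_s = Q / 3600 = 200.5 / 3600 = 0.0556944 kg/s
Mean residence time: t_res = M/Q_s = 8.23 kg / 0.0556944 kg/s = 147.771 s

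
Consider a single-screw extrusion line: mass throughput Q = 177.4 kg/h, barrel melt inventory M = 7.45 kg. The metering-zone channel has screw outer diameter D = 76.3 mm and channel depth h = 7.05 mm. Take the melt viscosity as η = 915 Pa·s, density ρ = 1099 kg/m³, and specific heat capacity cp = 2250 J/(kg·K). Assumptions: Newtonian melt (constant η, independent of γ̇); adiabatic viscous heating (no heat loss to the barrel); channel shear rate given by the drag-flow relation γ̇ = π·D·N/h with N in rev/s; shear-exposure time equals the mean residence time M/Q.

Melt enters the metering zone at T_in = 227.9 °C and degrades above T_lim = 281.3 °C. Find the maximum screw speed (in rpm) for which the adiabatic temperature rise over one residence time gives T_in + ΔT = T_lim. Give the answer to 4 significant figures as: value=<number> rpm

Q_s = Q / 3600 = 177.4 / 3600 = 0.0492778 kg/s
t_res = M / Q_s = 7.45 / 0.0492778 = 151.184 s
D = 76.3 mm = 0.0763 m;  h = 7.05 mm = 0.00705 m
ΔT_a = T_lim − T_in = 281.3 °C − 227.9 °C = 53.4 K
Invert ΔT = ηγ̇²t_res/(ρcp) for γ̇: γ̇_max² = ΔT_a ρ cp / (η t_res) = 53.4·1099·2250 / (915·151.184) = 954.542 s⁻²
γ̇_max = sqrt(954.542) = 30.8957 s⁻¹
Solve γ̇ = πDN/h for N: N_max = γ̇_max·h/(π·D) = 30.8957 × 0.00705 / (π × 0.0763) = 0.908683 rev/s = 54.521 rpm

value=54.52 rpm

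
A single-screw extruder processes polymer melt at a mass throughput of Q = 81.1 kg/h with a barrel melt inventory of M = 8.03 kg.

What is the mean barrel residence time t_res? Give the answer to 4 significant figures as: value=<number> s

value=356.4 s

Throughput in SI: Q_s = 81.1 kg/h ÷ 3600 s/h = 0.0225278 kg/s
t_res = M / Q_s = 8.03 / 0.0225278 = 356.449 s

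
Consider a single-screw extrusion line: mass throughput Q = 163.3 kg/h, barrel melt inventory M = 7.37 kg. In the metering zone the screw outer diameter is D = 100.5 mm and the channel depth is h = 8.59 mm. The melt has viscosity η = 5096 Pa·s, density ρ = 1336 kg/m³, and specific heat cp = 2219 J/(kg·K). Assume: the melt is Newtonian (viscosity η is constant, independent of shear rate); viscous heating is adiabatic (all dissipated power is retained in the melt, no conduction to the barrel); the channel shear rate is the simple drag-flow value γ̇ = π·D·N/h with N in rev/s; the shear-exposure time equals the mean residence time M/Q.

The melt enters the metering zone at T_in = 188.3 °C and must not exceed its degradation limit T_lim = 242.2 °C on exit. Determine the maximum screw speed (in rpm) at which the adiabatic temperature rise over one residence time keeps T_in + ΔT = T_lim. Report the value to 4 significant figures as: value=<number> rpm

value=22.68 rpm

Convert throughput: Q = 163.3 kg/h = 163.3/3600 = 0.0453611 kg/s
Mean residence time: t_res = M/Q_s = 7.37 kg / 0.0453611 kg/s = 162.474 s
Geometry in SI: D = 100.5 mm → 0.1005 m, h = 8.59 mm → 0.00859 m
ΔT_a = T_lim − T_in = 242.2 − 188.3 = 53.9 K
Invert ΔT = ηγ̇²t_res/(ρcp) for γ̇: γ̇_max² = ΔT_a ρ cp / (η t_res) = 53.9·1336·2219 / (5096·162.474) = 192.992 s⁻²
γ̇_max = √192.992 = 13.8922 s⁻¹
N_max = γ̇_max·h / (π·D) = 13.8922 · 0.00859 / (π · 0.1005) = 0.377961 rev/s = 22.6777 rpm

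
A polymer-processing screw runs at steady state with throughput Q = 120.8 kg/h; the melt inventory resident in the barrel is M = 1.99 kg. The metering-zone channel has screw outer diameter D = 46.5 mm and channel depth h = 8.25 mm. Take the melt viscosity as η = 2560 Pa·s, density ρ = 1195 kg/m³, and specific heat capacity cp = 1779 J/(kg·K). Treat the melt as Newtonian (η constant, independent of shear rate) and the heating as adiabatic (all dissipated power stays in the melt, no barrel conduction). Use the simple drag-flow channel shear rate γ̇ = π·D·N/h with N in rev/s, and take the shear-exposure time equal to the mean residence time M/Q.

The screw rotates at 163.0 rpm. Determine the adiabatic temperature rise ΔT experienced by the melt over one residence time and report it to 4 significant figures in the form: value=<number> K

Convert throughput: Q = 120.8 kg/h = 120.8/3600 = 0.0335556 kg/s
t_res = M / Q_s = 1.99 ÷ 0.0335556 = 59.3046 s
Geometry in metres: D = 46.5 mm → 0.0465 m, h = 8.25 mm → 0.00825 m; screw speed N = 163.0 rpm = 2.71667 rev/s
γ̇ = π·D·N / h = π · 0.0465 · 2.71667 / 0.00825 = 48.1044 s⁻¹
Adiabatic rise: ΔT = η γ̇² t_res / (ρ cp) = 2560·(48.1044)²·59.3046 / (1195·1779) = 165.255 K

value=165.3 K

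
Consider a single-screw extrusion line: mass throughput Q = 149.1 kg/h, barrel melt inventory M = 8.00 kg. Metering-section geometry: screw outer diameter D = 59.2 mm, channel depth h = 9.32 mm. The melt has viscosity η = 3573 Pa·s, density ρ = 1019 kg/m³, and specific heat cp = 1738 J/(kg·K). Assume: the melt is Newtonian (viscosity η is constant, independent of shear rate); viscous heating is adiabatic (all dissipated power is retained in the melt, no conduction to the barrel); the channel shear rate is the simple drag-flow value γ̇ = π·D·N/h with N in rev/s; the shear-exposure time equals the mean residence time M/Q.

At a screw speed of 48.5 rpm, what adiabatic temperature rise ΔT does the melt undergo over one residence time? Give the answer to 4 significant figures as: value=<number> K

value=101.4 K

Throughput in SI: Q_s = 149.1 kg/h ÷ 3600 s/h = 0.0414167 kg/s
Mean residence time: t_res = M/Q_s = 8.00 kg / 0.0414167 kg/s = 193.159 s
Convert to SI: D = 0.0592 m, h = 0.00932 m, N = 48.5/60 = 0.808333 rev/s
γ̇ = π·D·N / h = π · 0.0592 · 0.808333 / 0.00932 = 16.1304 s⁻¹
ΔT = η·γ̇²·t_res/(ρ·cp) = [3573 × 16.1304² × 193.159] / [1019 × 1738] = 101.395 K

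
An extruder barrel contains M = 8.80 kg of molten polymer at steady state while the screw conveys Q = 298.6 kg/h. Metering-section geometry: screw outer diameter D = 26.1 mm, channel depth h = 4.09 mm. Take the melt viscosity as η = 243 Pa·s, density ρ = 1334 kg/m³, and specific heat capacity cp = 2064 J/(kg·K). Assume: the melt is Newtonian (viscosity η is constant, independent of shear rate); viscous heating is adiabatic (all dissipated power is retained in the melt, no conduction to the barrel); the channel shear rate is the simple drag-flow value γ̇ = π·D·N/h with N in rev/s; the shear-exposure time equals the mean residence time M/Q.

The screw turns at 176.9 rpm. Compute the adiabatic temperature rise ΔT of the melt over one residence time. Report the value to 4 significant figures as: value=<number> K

Q_s = Q / 3600 = 298.6 / 3600 = 0.0829444 kg/s
t_res = M / Q_s = 8.80 / 0.0829444 = 106.095 s
Convert to SI: D = 0.0261 m, h = 0.00409 m, N = 176.9/60 = 2.94833 rev/s
Shear rate: γ̇ = πDN/h = π·0.0261·2.94833/0.00409 = 59.1076 s⁻¹
Adiabatic rise: ΔT = η γ̇² t_res / (ρ cp) = 243·(59.1076)²·106.095 / (1334·2064) = 32.7132 K

value=32.71 K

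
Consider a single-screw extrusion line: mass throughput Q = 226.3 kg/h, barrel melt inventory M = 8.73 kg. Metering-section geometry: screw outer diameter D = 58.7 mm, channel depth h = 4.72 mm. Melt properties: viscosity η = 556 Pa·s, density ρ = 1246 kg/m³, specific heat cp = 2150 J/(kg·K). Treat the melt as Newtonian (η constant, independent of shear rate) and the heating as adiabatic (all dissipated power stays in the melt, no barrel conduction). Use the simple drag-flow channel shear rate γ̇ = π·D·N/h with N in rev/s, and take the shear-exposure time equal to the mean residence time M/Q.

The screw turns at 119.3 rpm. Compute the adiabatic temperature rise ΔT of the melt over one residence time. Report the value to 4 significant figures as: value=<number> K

Throughput in SI: Q_s = 226.3 kg/h ÷ 3600 s/h = 0.0628611 kg/s
t_res = M / Q_s = 8.73 ÷ 0.0628611 = 138.878 s
Geometry in metres: D = 58.7 mm → 0.0587 m, h = 4.72 mm → 0.00472 m; screw speed N = 119.3 rpm = 1.98833 rev/s
Shear rate: γ̇ = πDN/h = π·0.0587·1.98833/0.00472 = 77.6846 s⁻¹
ΔT = η·γ̇²·t_res/(ρ·cp) = [556 × 77.6846² × 138.878] / [1246 × 2150] = 173.949 K

value=173.9 K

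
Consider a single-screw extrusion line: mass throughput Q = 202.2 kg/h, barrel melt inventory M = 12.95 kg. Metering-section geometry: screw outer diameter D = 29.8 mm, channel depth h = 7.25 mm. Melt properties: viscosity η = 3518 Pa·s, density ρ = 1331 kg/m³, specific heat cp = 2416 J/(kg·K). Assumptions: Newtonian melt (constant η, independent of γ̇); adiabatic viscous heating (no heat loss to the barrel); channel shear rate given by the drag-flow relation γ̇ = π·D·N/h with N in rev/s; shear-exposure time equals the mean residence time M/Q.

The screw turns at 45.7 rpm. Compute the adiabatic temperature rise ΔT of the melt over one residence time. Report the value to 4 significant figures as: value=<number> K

value=24.40 K

Convert throughput: Q = 202.2 kg/h = 202.2/3600 = 0.0561667 kg/s
t_res = M / Q_s = 12.95 ÷ 0.0561667 = 230.564 s
D = 29.8 mm = 0.0298 m;  h = 7.25 mm = 0.00725 m;  N = 45.7 rpm / 60 = 0.761667 rev/s
γ̇ = π·D·N / h = π · 0.0298 · 0.761667 / 0.00725 = 9.83542 s⁻¹
ΔT = η·γ̇²·t_res/(ρ·cp) = [3518 × 9.83542² × 230.564] / [1331 × 2416] = 24.4005 K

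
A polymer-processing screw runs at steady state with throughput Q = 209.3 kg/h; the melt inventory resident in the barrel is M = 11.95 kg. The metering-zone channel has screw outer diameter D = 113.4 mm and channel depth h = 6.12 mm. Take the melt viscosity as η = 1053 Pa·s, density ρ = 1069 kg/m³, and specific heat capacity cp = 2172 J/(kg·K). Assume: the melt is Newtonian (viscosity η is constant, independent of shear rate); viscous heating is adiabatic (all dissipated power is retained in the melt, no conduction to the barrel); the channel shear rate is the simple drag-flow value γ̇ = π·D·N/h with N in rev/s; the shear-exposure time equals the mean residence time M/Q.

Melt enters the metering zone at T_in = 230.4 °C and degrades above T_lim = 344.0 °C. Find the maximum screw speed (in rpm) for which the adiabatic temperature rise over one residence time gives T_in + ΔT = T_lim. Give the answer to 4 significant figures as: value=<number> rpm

Convert throughput: Q = 209.3 kg/h = 209.3/3600 = 0.0581389 kg/s
t_res = M / Q_s = 11.95 ÷ 0.0581389 = 205.542 s
D = 113.4 mm = 0.1134 m;  h = 6.12 mm = 0.00612 m
Allowable rise: ΔT_a = T_lim − T_in = 344.0 − 230.4 = 113.6 K
Invert ΔT = ηγ̇²t_res/(ρcp) for γ̇: γ̇_max² = ΔT_a ρ cp / (η t_res) = 113.6·1069·2172 / (1053·205.542) = 1218.67 s⁻²
γ̇_max = sqrt(1218.67) = 34.9095 s⁻¹
Solve γ̇ = πDN/h for N: N_max = γ̇_max·h/(π·D) = 34.9095 × 0.00612 / (π × 0.1134) = 0.599697 rev/s = 35.9818 rpm

value=35.98 rpm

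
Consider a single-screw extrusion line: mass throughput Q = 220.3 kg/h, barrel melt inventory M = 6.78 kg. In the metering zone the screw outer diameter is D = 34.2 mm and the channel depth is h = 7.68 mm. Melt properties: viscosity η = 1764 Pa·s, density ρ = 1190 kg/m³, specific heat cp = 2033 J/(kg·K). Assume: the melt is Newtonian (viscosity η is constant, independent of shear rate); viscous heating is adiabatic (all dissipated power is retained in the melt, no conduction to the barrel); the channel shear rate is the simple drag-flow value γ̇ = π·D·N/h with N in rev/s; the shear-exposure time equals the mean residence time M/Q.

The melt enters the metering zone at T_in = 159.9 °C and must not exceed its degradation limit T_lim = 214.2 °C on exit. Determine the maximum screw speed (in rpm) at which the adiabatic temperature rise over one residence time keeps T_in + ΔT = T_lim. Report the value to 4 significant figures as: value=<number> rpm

value=111.2 rpm

Throughput in SI: Q_s = 220.3 kg/h ÷ 3600 s/h = 0.0611944 kg/s
t_res = M / Q_s = 6.78 / 0.0611944 = 110.794 s
D = 34.2 mm = 0.0342 m;  h = 7.68 mm = 0.00768 m
ΔT_a = T_lim − T_in = 214.2 − 159.9 = 54.3 K
Invert ΔT = ηγ̇²t_res/(ρcp) for γ̇: γ̇_max² = ΔT_a ρ cp / (η t_res) = 54.3·1190·2033 / (1764·110.794) = 672.153 s⁻²
Take the square root: γ̇_max = √(672.153) = 25.9259 s⁻¹
Solve γ̇ = πDN/h for N: N_max = γ̇_max·h/(π·D) = 25.9259 × 0.00768 / (π × 0.0342) = 1.85319 rev/s = 111.191 rpm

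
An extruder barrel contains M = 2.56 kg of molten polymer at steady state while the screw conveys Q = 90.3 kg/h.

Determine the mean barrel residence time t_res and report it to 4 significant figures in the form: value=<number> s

Q_s = Q / 3600 = 90.3 / 3600 = 0.0250833 kg/s
t_res = M / Q_s = 2.56 / 0.0250833 = 102.06 s

value=102.1 s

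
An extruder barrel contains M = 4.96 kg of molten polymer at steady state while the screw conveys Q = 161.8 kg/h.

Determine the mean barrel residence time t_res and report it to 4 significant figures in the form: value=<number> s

Throughput in SI: Q_s = 161.8 kg/h ÷ 3600 s/h = 0.0449444 kg/s
t_res = M / Q_s = 4.96 ÷ 0.0449444 = 110.358 s

value=110.4 s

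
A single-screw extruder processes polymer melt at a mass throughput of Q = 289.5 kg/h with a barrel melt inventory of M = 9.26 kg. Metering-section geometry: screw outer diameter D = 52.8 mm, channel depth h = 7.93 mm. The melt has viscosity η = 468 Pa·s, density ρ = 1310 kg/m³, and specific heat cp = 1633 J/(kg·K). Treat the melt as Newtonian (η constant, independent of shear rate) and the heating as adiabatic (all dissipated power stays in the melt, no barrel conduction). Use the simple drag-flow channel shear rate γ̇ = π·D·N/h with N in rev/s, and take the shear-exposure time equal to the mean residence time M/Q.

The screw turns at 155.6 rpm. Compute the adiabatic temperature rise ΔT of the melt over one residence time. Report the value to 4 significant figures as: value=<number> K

value=74.13 K

Throughput in SI: Q_s = 289.5 kg/h ÷ 3600 s/h = 0.0804167 kg/s
t_res = M / Q_s = 9.26 / 0.0804167 = 115.15 s
Geometry in metres: D = 52.8 mm → 0.0528 m, h = 7.93 mm → 0.00793 m; screw speed N = 155.6 rpm = 2.59333 rev/s
Shear rate: γ̇ = πDN/h = π·0.0528·2.59333/0.00793 = 54.2462 s⁻¹
Adiabatic rise: ΔT = η γ̇² t_res / (ρ cp) = 468·(54.2462)²·115.15 / (1310·1633) = 74.1295 K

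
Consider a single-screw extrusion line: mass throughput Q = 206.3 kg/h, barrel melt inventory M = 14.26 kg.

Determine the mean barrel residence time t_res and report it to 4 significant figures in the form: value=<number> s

Q_s = Q / 3600 = 206.3 / 3600 = 0.0573056 kg/s
t_res = M / Q_s = 14.26 / 0.0573056 = 248.841 s

value=248.8 s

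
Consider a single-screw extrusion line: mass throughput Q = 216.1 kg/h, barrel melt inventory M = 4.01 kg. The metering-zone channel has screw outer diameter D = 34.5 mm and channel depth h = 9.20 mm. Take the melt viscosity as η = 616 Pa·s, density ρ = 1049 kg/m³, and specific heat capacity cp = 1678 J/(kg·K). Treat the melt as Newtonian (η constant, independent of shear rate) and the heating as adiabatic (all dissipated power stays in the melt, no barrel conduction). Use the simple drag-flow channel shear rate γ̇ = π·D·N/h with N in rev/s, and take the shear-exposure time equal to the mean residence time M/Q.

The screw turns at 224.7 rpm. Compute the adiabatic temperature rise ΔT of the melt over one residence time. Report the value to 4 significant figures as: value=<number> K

Throughput in SI: Q_s = 216.1 kg/h ÷ 3600 s/h = 0.0600278 kg/s
t_res = M / Q_s = 4.01 / 0.0600278 = 66.8024 s
Convert to SI: D = 0.0345 m, h = 0.0092 m, N = 224.7/60 = 3.745 rev/s
γ̇ = π·D·N / h = π · 0.0345 · 3.745 / 0.0092 = 44.1197 s⁻¹
ΔT = η·γ̇²·t_res / (ρ·cp) = 616 · (44.1197)² · 66.8024 / (1049 · 1678) = 45.5063 K

value=45.51 K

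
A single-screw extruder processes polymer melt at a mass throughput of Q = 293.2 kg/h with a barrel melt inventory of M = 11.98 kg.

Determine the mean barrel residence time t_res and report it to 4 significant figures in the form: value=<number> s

Throughput in SI: Q_s = 293.2 kg/h ÷ 3600 s/h = 0.0814444 kg/s
Mean residence time: t_res = M/Q_s = 11.98 kg / 0.0814444 kg/s = 147.094 s

value=147.1 s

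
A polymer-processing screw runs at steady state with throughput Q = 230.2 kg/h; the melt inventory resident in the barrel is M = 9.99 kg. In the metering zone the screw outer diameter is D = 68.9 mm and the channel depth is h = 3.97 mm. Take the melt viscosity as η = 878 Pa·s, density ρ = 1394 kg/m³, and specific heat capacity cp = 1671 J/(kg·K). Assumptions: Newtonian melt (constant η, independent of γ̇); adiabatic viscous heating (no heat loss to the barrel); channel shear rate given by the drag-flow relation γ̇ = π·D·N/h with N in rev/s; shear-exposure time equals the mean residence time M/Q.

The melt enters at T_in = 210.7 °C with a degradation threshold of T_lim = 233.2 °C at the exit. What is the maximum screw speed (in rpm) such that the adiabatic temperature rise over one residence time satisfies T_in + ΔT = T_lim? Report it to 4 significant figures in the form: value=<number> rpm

Q_s = Q / 3600 = 230.2 / 3600 = 0.0639444 kg/s
t_res = M / Q_s = 9.99 ÷ 0.0639444 = 156.229 s
D = 68.9 mm = 0.0689 m;  h = 3.97 mm = 0.00397 m
ΔT_a = T_lim − T_in = 233.2 °C − 210.7 °C = 22.5 K
γ̇_max² = ΔT_a·ρ·cp / (η·t_res) = [22.5 × 1394 × 1671] / [878 × 156.229] = 382.089 s⁻²
γ̇_max = sqrt(382.089) = 19.5471 s⁻¹
N_max = γ̇_max·h / (π·D) = 19.5471 · 0.00397 / (π · 0.0689) = 0.358512 rev/s = 21.5107 rpm

value=21.51 rpm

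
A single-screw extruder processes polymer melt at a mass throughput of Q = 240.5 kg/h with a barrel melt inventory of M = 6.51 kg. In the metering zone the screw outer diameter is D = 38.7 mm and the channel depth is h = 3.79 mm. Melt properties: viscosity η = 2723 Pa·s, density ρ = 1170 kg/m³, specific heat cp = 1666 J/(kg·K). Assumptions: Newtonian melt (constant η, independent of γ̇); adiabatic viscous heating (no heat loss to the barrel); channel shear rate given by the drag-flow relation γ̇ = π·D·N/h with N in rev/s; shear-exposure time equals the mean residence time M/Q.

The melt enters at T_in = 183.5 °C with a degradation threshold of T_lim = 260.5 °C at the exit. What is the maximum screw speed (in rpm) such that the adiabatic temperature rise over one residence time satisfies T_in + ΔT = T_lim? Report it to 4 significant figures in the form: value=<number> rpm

Throughput in SI: Q_s = 240.5 kg/h ÷ 3600 s/h = 0.0668056 kg/s
t_res = M / Q_s = 6.51 ÷ 0.0668056 = 97.447 s
Convert to metres: D = 0.0387 m, h = 0.00379 m
ΔT_a = T_lim − T_in = 260.5 − 183.5 = 77 K
γ̇_max² = ΔT_a·ρ·cp/(η·t_res) = 77·1170·1666/(2723·97.447) = 565.634 s⁻²
Take the square root: γ̇_max = √(565.634) = 23.7831 s⁻¹
N_max = γ̇_max h / (πD) = 23.7831·0.00379/(π·0.0387) = 0.741389 rev/s → ×60 = 44.4833 rpm

value=44.48 rpm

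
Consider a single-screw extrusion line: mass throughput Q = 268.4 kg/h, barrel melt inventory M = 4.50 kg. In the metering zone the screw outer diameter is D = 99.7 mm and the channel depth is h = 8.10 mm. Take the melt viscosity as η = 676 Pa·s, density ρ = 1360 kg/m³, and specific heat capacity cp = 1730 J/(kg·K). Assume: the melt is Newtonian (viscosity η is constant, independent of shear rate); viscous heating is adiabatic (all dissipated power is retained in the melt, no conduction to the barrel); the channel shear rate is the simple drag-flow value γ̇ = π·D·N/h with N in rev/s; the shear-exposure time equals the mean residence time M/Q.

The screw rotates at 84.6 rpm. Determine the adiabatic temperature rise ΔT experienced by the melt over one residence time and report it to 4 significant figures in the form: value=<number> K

Q_s = Q / 3600 = 268.4 / 3600 = 0.0745556 kg/s
t_res = M / Q_s = 4.50 / 0.0745556 = 60.3577 s
Geometry in metres: D = 99.7 mm → 0.0997 m, h = 8.10 mm → 0.0081 m; screw speed N = 84.6 rpm = 1.41 rev/s
Shear rate: γ̇ = πDN/h = π·0.0997·1.41/0.0081 = 54.5229 s⁻¹
ΔT = η·γ̇²·t_res / (ρ·cp) = 676 · (54.5229)² · 60.3577 / (1360 · 1730) = 51.5528 K

value=51.55 K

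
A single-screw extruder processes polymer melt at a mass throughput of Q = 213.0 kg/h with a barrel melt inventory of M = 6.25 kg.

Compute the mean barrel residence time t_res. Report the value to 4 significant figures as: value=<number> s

value=105.6 s

Convert throughput: Q = 213.0 kg/h = 213.0/3600 = 0.0591667 kg/s
t_res = M / Q_s = 6.25 ÷ 0.0591667 = 105.634 s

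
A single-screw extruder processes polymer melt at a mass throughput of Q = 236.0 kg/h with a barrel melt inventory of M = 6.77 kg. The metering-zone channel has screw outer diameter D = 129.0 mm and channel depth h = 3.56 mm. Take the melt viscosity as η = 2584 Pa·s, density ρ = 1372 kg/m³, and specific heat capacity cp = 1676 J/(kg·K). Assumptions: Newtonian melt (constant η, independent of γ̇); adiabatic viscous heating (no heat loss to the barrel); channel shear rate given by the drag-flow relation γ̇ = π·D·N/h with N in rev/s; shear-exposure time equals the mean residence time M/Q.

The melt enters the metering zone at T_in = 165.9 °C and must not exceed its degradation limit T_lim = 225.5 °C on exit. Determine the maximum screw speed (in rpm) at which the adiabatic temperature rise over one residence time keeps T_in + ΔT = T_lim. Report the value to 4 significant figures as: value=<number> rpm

Convert throughput: Q = 236.0 kg/h = 236.0/3600 = 0.0655556 kg/s
t_res = M / Q_s = 6.77 ÷ 0.0655556 = 103.271 s
Geometry in SI: D = 129.0 mm → 0.129 m, h = 3.56 mm → 0.00356 m
ΔT_a = T_lim − T_in = 225.5 − 165.9 = 59.6 K
γ̇_max² = ΔT_a·ρ·cp / (η·t_res) = [59.6 × 1372 × 1676] / [2584 × 103.271] = 513.574 s⁻²
γ̇_max = √513.574 = 22.6622 s⁻¹
N_max = γ̇_max h / (πD) = 22.6622·0.00356/(π·0.129) = 0.199073 rev/s → ×60 = 11.9444 rpm

value=11.94 rpm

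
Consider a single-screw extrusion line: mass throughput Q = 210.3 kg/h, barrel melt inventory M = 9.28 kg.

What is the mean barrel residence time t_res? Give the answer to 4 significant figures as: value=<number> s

Convert throughput: Q = 210.3 kg/h = 210.3/3600 = 0.0584167 kg/s
t_res = M / Q_s = 9.28 / 0.0584167 = 158.859 s

value=158.9 s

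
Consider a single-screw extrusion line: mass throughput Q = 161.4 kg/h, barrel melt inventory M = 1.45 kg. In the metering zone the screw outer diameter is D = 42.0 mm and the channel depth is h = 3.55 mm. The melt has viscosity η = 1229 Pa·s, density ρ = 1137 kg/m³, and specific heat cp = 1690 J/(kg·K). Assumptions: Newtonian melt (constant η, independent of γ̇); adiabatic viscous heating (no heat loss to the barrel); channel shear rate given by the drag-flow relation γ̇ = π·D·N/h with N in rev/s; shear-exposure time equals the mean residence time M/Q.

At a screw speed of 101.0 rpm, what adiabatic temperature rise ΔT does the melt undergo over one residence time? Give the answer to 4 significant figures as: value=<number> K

Q_s = Q / 3600 = 161.4 / 3600 = 0.0448333 kg/s
t_res = M / Q_s = 1.45 / 0.0448333 = 32.342 s
D = 42.0 mm = 0.042 m;  h = 3.55 mm = 0.00355 m;  N = 101.0 rpm / 60 = 1.68333 rev/s
γ̇ = π·D·N / h = π · 0.042 · 1.68333 / 0.00355 = 62.5664 s⁻¹
ΔT = η·γ̇²·t_res/(ρ·cp) = [1229 × 62.5664² × 32.342] / [1137 × 1690] = 80.9755 K

value=80.98 K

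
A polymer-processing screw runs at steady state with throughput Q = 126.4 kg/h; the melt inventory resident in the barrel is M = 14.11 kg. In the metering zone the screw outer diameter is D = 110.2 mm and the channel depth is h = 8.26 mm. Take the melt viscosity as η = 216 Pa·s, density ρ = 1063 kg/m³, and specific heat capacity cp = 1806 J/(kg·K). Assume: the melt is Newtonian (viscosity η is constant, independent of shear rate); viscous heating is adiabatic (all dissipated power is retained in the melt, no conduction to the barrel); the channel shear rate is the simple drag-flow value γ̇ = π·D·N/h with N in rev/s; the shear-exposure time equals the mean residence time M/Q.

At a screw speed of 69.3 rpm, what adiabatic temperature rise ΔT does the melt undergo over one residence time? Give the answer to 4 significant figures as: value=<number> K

Throughput in SI: Q_s = 126.4 kg/h ÷ 3600 s/h = 0.0351111 kg/s
t_res = M / Q_s = 14.11 / 0.0351111 = 401.867 s
Geometry in metres: D = 110.2 mm → 0.1102 m, h = 8.26 mm → 0.00826 m; screw speed N = 69.3 rpm = 1.155 rev/s
γ̇ = π D N / h = (π)(0.1102)(1.155) / 0.00826 = 48.4098 s⁻¹
Adiabatic rise: ΔT = η γ̇² t_res / (ρ cp) = 216·(48.4098)²·401.867 / (1063·1806) = 105.962 K

value=106.0 K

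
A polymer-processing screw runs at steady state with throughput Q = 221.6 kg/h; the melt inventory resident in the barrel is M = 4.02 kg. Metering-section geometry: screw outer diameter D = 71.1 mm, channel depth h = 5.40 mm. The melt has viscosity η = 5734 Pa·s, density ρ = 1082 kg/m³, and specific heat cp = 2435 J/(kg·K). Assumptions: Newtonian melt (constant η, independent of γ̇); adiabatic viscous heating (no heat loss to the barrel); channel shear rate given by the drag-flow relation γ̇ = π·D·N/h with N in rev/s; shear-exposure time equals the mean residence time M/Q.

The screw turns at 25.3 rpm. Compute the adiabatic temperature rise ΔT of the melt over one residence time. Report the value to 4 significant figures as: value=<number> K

value=43.24 K

Throughput in SI: Q_s = 221.6 kg/h ÷ 3600 s/h = 0.0615556 kg/s
Mean residence time: t_res = M/Q_s = 4.02 kg / 0.0615556 kg/s = 65.3069 s
D = 71.1 mm = 0.0711 m;  h = 5.40 mm = 0.0054 m;  N = 25.3 rpm / 60 = 0.421667 rev/s
γ̇ = π·D·N / h = π · 0.0711 · 0.421667 / 0.0054 = 17.4419 s⁻¹
ΔT = η·γ̇²·t_res/(ρ·cp) = [5734 × 17.4419² × 65.3069] / [1082 × 2435] = 43.2395 K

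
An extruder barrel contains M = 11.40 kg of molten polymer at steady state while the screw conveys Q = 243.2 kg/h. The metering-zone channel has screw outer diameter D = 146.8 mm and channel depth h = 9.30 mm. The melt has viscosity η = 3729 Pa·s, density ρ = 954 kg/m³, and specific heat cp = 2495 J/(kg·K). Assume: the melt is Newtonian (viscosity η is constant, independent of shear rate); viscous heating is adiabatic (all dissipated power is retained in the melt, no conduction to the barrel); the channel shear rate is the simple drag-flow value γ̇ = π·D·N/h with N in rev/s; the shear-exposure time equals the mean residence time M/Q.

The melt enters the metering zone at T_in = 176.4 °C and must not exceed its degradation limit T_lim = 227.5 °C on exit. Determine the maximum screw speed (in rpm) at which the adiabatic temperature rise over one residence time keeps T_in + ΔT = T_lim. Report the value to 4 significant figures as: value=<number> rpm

value=16.82 rpm

Throughput in SI: Q_s = 243.2 kg/h ÷ 3600 s/h = 0.0675556 kg/s
t_res = M / Q_s = 11.40 / 0.0675556 = 168.75 s
Geometry in SI: D = 146.8 mm → 0.1468 m, h = 9.30 mm → 0.0093 m
Allowable rise: ΔT_a = T_lim − T_in = 227.5 − 176.4 = 51.1 K
γ̇_max² = ΔT_a·ρ·cp/(η·t_res) = 51.1·954·2495/(3729·168.75) = 193.287 s⁻²
γ̇_max = sqrt(193.287) = 13.9028 s⁻¹
N_max = γ̇_max h / (πD) = 13.9028·0.0093/(π·0.1468) = 0.280355 rev/s → ×60 = 16.8213 rpm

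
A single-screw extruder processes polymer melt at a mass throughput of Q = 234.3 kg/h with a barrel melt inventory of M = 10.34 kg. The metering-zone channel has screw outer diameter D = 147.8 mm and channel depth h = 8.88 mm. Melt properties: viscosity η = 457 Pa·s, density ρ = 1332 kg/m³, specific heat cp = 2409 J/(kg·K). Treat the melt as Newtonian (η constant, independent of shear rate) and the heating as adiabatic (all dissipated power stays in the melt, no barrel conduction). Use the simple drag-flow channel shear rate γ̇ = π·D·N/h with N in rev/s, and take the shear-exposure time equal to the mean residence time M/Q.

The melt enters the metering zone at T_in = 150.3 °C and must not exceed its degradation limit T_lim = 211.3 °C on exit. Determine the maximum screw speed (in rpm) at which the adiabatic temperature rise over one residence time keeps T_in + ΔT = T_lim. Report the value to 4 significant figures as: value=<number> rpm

value=59.58 rpm

Convert throughput: Q = 234.3 kg/h = 234.3/3600 = 0.0650833 kg/s
Mean residence time: t_res = M/Q_s = 10.34 kg / 0.0650833 kg/s = 158.873 s
D = 147.8 mm = 0.1478 m;  h = 8.88 mm = 0.00888 m
Allowable rise: ΔT_a = T_lim − T_in = 211.3 − 150.3 = 61 K
γ̇_max² = ΔT_a·ρ·cp / (η·t_res) = [61 × 1332 × 2409] / [457 × 158.873] = 2695.9 s⁻²
Take the square root: γ̇_max = √(2695.9) = 51.9221 s⁻¹
N_max = γ̇_max·h / (π·D) = 51.9221 · 0.00888 / (π · 0.1478) = 0.99298 rev/s = 59.5788 rpm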